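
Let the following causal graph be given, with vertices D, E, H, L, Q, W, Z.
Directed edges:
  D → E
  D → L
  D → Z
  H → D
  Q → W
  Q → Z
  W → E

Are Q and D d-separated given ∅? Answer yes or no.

Bayes-Ball from Q | ∅ reaches {E,W,Z}.
D ∉ reach(Q|∅) ⇒ Q ⊥ D | ∅.

Yes — Q ⊥ D | ∅.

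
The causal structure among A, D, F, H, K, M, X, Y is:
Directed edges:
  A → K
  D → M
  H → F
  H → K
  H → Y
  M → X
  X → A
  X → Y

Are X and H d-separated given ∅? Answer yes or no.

Bayes-Ball from X | ∅ reaches {A,D,K,M,Y}.
H ∉ reach(X|∅) ⇒ X ⊥ H | ∅.

Yes — X ⊥ H | ∅.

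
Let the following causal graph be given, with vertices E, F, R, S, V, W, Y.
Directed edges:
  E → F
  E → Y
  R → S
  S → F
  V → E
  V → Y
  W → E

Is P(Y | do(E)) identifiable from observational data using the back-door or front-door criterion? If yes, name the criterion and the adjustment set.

desc(E)\{E}={F,Y}; candidates ⊆ {R,S,V,W}.
size 0: {}; under {} E still reaches {V,W,Y} ∋ Y.
{V}: E⊥Y given {V} in G with E→· removed — back-door holds.
P(Y|do(E)) = Σ_{V} P(Y|E,V)·P(V).

P(Y|do(E)): backdoor, adjust for {V}.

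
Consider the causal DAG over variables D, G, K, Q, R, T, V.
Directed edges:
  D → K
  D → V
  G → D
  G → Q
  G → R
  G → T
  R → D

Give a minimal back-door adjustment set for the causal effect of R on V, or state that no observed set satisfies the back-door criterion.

R→V: minimal back-door set {G}.

desc(R)\{R}={D,K,V}; candidates ⊆ {G,Q,T}.
size 0: {}; under {} R still reaches {D,G,K,Q,T,V} ∋ V.
{G}: R⊥V given {G} in G with R→· removed — back-door holds.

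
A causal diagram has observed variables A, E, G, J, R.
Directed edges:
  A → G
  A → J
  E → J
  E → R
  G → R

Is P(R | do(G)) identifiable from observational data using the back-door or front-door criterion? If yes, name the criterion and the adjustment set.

P(R|do(G)): backdoor, adjust for ∅.

desc(G)\{G}={R}; candidates ⊆ {A,E,J}.
∅: G⊥R given ∅ in G with G→· removed — back-door holds.
P(R|do(G)) = P(R|G) — no adjustment needed.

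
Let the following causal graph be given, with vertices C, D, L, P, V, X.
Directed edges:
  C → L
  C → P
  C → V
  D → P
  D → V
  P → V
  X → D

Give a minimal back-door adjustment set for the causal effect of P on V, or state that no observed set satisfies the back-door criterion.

desc(P)\{P}={V}; candidates ⊆ {C,D,L,X}.
size 0: {}; under {} P still reaches {C,D,L,V,X} ∋ V.
size 1: {C}, {D}, {L} …(+1); under {C} P still reaches {D,V,X} ∋ V.
{C,D}: P⊥V given {C,D} in G with P→· removed — back-door holds.

P→V: minimal back-door set {C, D}.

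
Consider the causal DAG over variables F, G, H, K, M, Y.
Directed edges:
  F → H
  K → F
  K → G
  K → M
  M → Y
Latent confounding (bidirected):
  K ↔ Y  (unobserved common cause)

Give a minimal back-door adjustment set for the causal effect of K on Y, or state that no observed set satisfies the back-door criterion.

K→Y: no observed back-door set.

desc(K)\{K}={F,G,H,M,Y}; candidates ⊆ {—}.
K↔Y: latent back-door arc(s) into K.
size 0: {}; under {} K still reaches {Y} ∋ Y.
K↔Y cannot be blocked by any observed set — no back-door set.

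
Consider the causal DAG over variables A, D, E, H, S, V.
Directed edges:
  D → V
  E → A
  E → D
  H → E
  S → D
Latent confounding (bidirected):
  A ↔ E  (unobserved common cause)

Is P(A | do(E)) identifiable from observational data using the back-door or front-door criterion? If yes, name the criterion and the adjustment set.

P(A|do(E)): not identifiable (no BD/FD set).

desc(E)\{E}={A,D,V}; candidates ⊆ {H,S}.
E↔A: latent back-door arc(s) into E.
size 0: {}; under {} E still reaches {A,H} ∋ A.
size 1: {H}, {S}; under {H} E still reaches {A} ∋ A.
size 2: {H,S}; under {H,S} E still reaches {A} ∋ A.
E↔A cannot be blocked by any observed set — no back-door set.
No mediator lies on a directed E→…→A path.
Neither criterion identifies P(A|do(E)) in this graph.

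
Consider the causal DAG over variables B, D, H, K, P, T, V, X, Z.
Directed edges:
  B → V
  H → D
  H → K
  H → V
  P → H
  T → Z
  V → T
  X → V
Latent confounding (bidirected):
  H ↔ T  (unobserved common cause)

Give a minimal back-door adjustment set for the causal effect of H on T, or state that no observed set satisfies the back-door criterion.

desc(H)\{H}={D,K,T,V,Z}; candidates ⊆ {B,P,X}.
H↔T: latent back-door arc(s) into H.
size 0: {}; under {} H still reaches {P,T,Z} ∋ T.
size 1: {B}, {P}, {X}; under {B} H still reaches {P,T,Z} ∋ T.
size 2: {B,P}, {B,X}, {P,X}; under {B,P} H still reaches {T,Z} ∋ T.
H↔T cannot be blocked by any observed set — no back-door set.

H→T: no observed back-door set.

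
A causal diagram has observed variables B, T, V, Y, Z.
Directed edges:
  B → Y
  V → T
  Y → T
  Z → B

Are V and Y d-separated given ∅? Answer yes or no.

Yes — V ⊥ Y | ∅.

Bayes-Ball from V | ∅ reaches {T}.
Y ∉ reach(V|∅) ⇒ V ⊥ Y | ∅.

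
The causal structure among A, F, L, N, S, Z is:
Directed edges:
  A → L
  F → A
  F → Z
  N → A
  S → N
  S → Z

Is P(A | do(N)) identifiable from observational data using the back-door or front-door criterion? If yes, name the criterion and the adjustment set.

P(A|do(N)): backdoor, adjust for ∅.

desc(N)\{N}={A,L}; candidates ⊆ {F,S,Z}.
∅: N⊥A given ∅ in G with N→· removed — back-door holds.
P(A|do(N)) = P(A|N) — no adjustment needed.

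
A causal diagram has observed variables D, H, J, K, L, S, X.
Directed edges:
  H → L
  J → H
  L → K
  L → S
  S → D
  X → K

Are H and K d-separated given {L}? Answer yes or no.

Bayes-Ball from H | {L} reaches {J}.
K ∉ reach(H|{L}) ⇒ H ⊥ K | {L}.

Yes — H ⊥ K | {L}.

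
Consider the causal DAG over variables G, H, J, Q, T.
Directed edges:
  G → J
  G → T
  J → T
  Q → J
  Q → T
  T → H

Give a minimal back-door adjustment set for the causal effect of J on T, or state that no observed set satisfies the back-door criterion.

J→T: minimal back-door set {G, Q}.

desc(J)\{J}={H,T}; candidates ⊆ {G,Q}.
size 0: {}; under {} J still reaches {G,H,Q,T} ∋ T.
size 1: {G}, {Q}; under {G} J still reaches {H,Q,T} ∋ T.
{G,Q}: J⊥T given {G,Q} in G with J→· removed — back-door holds.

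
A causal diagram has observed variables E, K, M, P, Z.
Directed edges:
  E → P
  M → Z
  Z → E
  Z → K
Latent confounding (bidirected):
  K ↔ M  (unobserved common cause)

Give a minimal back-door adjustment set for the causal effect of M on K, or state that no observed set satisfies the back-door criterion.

desc(M)\{M}={E,K,P,Z}; candidates ⊆ {—}.
M↔K: latent back-door arc(s) into M.
size 0: {}; under {} M still reaches {K} ∋ K.
M↔K cannot be blocked by any observed set — no back-door set.

M→K: no observed back-door set.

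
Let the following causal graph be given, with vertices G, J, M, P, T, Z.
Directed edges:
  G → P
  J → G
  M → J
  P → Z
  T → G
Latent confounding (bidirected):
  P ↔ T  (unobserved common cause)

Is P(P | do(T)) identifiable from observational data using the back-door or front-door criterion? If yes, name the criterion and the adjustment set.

P(P|do(T)): frontdoor, adjust for {G}.

desc(T)\{T}={G,P,Z}; candidates ⊆ {J,M}.
T↔P: latent back-door arc(s) into T.
size 0: {}; under {} T still reaches {P,Z} ∋ P.
size 1: {J}, {M}; under {J} T still reaches {P,Z} ∋ P.
size 2: {J,M}; under {J,M} T still reaches {P,Z} ∋ P.
T↔P cannot be blocked by any observed set — no back-door set.
{G}: (i) intercepts every directed T→P path; (ii) no back-door T→{G}; (iii) {T} blocks every back-door {G}→P. Front-door holds.
P(P|do(T)) = Σ_{G} P(G|T) Σ_{T'} P(P|G,T')P(T').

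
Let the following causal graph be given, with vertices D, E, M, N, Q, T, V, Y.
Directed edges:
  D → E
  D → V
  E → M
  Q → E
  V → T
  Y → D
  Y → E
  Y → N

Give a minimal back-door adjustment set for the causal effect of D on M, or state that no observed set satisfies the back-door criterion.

desc(D)\{D}={E,M,T,V}; candidates ⊆ {N,Q,Y}.
size 0: {}; under {} D still reaches {E,M,N,Y} ∋ M.
{Y}: D⊥M given {Y} in G with D→· removed — back-door holds.

D→M: minimal back-door set {Y}.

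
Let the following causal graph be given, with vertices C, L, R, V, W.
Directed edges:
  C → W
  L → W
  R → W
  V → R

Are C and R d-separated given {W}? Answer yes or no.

Bayes-Ball from C | {W} reaches {L,R,V}.
R ∈ reach(C|{W}) ⇒ C ⊥̸ R | {W}.

No — C and R are d-connected given {W}.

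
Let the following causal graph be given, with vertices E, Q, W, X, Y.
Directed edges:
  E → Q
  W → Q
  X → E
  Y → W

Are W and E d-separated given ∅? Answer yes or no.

Bayes-Ball from W | ∅ reaches {Q,Y}.
E ∉ reach(W|∅) ⇒ W ⊥ E | ∅.

Yes — W ⊥ E | ∅.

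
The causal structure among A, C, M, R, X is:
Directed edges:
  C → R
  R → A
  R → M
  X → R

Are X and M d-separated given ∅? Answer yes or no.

Bayes-Ball from X | ∅ reaches {A,M,R}.
M ∈ reach(X|∅) ⇒ X ⊥̸ M | ∅.

No — X and M are d-connected given ∅.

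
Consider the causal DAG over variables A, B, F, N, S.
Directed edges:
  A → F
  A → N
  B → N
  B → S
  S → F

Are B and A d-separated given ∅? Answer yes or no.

Bayes-Ball from B | ∅ reaches {F,N,S}.
A ∉ reach(B|∅) ⇒ B ⊥ A | ∅.

Yes — B ⊥ A | ∅.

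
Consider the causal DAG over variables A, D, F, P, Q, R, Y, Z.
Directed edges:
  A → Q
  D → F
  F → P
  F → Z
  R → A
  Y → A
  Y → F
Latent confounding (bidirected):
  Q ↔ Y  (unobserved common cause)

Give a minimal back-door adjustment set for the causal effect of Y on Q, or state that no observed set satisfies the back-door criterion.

desc(Y)\{Y}={A,F,P,Q,Z}; candidates ⊆ {D,R}.
Y↔Q: latent back-door arc(s) into Y.
size 0: {}; under {} Y still reaches {Q} ∋ Q.
size 1: {D}, {R}; under {D} Y still reaches {Q} ∋ Q.
size 2: {D,R}; under {D,R} Y still reaches {Q} ∋ Q.
Y↔Q cannot be blocked by any observed set — no back-door set.

Y→Q: no observed back-door set.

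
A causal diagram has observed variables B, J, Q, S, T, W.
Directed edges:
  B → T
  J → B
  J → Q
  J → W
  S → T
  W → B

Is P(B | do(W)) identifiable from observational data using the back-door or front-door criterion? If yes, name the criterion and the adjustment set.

P(B|do(W)): backdoor, adjust for {J}.

desc(W)\{W}={B,T}; candidates ⊆ {J,Q,S}.
size 0: {}; under {} W still reaches {B,J,Q,T} ∋ B.
{J}: W⊥B given {J} in G with W→· removed — back-door holds.
P(B|do(W)) = Σ_{J} P(B|W,J)·P(J).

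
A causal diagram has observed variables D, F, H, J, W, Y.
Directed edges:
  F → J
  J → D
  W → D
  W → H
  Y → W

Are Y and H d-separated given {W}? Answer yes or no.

Bayes-Ball from Y | {W} reaches ∅.
H ∉ reach(Y|{W}) ⇒ Y ⊥ H | {W}.

Yes — Y ⊥ H | {W}.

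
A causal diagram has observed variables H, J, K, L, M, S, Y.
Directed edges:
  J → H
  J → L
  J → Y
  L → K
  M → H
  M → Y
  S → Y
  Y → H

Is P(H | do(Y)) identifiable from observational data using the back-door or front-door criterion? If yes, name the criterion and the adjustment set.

P(H|do(Y)): backdoor, adjust for {J, M}.

desc(Y)\{Y}={H}; candidates ⊆ {J,K,L,M,S}.
size 0: {}; under {} Y still reaches {H,J,K,L,M,S} ∋ H.
size 1: {J}, {K}, {L} …(+2); under {J} Y still reaches {H,M,S} ∋ H.
{J,M}: Y⊥H given {J,M} in G with Y→· removed — back-door holds.
P(H|do(Y)) = Σ_{J,M} P(H|Y,J,M)·P(J,M).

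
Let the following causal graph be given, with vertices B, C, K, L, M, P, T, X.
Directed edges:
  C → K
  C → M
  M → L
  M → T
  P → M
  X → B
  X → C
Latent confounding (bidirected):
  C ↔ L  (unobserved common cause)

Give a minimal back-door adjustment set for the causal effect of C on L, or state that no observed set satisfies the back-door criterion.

C→L: no observed back-door set.

desc(C)\{C}={K,L,M,T}; candidates ⊆ {B,P,X}.
C↔L: latent back-door arc(s) into C.
size 0: {}; under {} C still reaches {B,L,X} ∋ L.
size 1: {B}, {P}, {X}; under {B} C still reaches {L,X} ∋ L.
size 2: {B,P}, {B,X}, {P,X}; under {B,P} C still reaches {L,X} ∋ L.
C↔L cannot be blocked by any observed set — no back-door set.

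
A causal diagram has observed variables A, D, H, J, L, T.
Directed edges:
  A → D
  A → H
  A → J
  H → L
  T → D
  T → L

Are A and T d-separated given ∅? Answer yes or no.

Bayes-Ball from A | ∅ reaches {D,H,J,L}.
T ∉ reach(A|∅) ⇒ A ⊥ T | ∅.

Yes — A ⊥ T | ∅.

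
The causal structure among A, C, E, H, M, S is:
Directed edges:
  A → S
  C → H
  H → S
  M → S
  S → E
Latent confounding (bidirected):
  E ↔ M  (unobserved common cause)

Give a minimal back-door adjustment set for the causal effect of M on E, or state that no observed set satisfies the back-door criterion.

desc(M)\{M}={E,S}; candidates ⊆ {A,C,H}.
M↔E: latent back-door arc(s) into M.
size 0: {}; under {} M still reaches {E} ∋ E.
size 1: {A}, {C}, {H}; under {A} M still reaches {E} ∋ E.
size 2: {A,C}, {A,H}, {C,H}; under {A,C} M still reaches {E} ∋ E.
M↔E cannot be blocked by any observed set — no back-door set.

M→E: no observed back-door set.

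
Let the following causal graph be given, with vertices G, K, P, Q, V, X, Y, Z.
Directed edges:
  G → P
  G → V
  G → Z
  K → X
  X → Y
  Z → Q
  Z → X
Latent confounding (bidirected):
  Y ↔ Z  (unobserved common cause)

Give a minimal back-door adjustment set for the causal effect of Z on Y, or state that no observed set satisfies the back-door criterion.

Z→Y: no observed back-door set.

desc(Z)\{Z}={Q,X,Y}; candidates ⊆ {G,K,P,V}.
Z↔Y: latent back-door arc(s) into Z.
size 0: {}; under {} Z still reaches {G,P,V,Y} ∋ Y.
size 1: {G}, {K}, {P} …(+1); under {G} Z still reaches {Y} ∋ Y.
size 2: {G,K}, {G,P}, {G,V} …(+3); under {G,K} Z still reaches {Y} ∋ Y.
Z↔Y cannot be blocked by any observed set — no back-door set.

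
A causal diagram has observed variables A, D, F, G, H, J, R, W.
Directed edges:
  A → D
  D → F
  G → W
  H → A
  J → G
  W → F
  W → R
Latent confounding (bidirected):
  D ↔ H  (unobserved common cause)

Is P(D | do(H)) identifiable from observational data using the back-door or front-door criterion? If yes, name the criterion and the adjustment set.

desc(H)\{H}={A,D,F}; candidates ⊆ {G,J,R,W}.
H↔D: latent back-door arc(s) into H.
size 0: {}; under {} H still reaches {D,F} ∋ D.
size 1: {G}, {J}, {R} …(+1); under {G} H still reaches {D,F} ∋ D.
size 2: {G,J}, {G,R}, {G,W} …(+3); under {G,J} H still reaches {D,F} ∋ D.
H↔D cannot be blocked by any observed set — no back-door set.
{A}: (i) intercepts every directed H→D path; (ii) no back-door H→{A}; (iii) {H} blocks every back-door {A}→D. Front-door holds.
P(D|do(H)) = Σ_{A} P(A|H) Σ_{H'} P(D|A,H')P(H').

P(D|do(H)): frontdoor, adjust for {A}.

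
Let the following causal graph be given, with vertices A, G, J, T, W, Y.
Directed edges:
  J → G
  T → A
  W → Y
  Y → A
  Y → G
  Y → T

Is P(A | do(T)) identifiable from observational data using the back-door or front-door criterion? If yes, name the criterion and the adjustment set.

desc(T)\{T}={A}; candidates ⊆ {G,J,W,Y}.
size 0: {}; under {} T still reaches {A,G,W,Y} ∋ A.
{Y}: T⊥A given {Y} in G with T→· removed — back-door holds.
P(A|do(T)) = Σ_{Y} P(A|T,Y)·P(Y).

P(A|do(T)): backdoor, adjust for {Y}.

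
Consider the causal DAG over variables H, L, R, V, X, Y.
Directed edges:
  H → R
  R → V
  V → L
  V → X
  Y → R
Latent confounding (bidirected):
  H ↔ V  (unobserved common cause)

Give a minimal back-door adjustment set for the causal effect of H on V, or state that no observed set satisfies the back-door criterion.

H→V: no observed back-door set.

desc(H)\{H}={L,R,V,X}; candidates ⊆ {Y}.
H↔V: latent back-door arc(s) into H.
size 0: {}; under {} H still reaches {L,V,X} ∋ V.
size 1: {Y}; under {Y} H still reaches {L,V,X} ∋ V.
H↔V cannot be blocked by any observed set — no back-door set.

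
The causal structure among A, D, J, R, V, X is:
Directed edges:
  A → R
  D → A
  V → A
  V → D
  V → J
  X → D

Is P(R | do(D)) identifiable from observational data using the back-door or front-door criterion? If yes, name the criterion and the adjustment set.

P(R|do(D)): backdoor, adjust for {V}.

desc(D)\{D}={A,R}; candidates ⊆ {J,V,X}.
size 0: {}; under {} D still reaches {A,J,R,V,X} ∋ R.
{V}: D⊥R given {V} in G with D→· removed — back-door holds.
P(R|do(D)) = Σ_{V} P(R|D,V)·P(V).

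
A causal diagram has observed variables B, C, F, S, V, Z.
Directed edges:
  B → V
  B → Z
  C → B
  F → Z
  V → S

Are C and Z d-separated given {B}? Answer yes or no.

Yes — C ⊥ Z | {B}.

Bayes-Ball from C | {B} reaches ∅.
Z ∉ reach(C|{B}) ⇒ C ⊥ Z | {B}.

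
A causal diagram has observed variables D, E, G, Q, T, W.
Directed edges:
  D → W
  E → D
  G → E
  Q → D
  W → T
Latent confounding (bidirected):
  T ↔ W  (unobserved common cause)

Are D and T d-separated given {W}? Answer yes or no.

No — D and T are d-connected given {W}.

Bayes-Ball from D | {W} reaches {E,G,Q,T}.
T ∈ reach(D|{W}) ⇒ D ⊥̸ T | {W}.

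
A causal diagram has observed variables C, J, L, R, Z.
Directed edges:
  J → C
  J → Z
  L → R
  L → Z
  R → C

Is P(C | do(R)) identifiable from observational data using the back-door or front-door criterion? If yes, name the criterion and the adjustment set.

P(C|do(R)): backdoor, adjust for ∅.

desc(R)\{R}={C}; candidates ⊆ {J,L,Z}.
∅: R⊥C given ∅ in G with R→· removed — back-door holds.
P(C|do(R)) = P(C|R) — no adjustment needed.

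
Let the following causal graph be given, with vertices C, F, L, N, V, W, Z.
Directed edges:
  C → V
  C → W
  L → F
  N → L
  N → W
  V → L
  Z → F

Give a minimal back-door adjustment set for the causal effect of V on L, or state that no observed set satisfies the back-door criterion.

desc(V)\{V}={F,L}; candidates ⊆ {C,N,W,Z}.
∅: V⊥L given ∅ in G with V→· removed — back-door holds.

V→L: minimal back-door set ∅.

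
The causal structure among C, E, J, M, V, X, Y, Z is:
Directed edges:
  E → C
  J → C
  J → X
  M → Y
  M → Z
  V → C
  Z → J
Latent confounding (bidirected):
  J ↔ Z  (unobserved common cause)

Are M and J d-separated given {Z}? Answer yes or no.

Bayes-Ball from M | {Z} reaches {C,J,X,Y}.
J ∈ reach(M|{Z}) ⇒ M ⊥̸ J | {Z}.

No — M and J are d-connected given {Z}.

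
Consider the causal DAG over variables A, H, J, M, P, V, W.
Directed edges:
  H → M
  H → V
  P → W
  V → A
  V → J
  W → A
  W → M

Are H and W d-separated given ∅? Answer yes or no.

Yes — H ⊥ W | ∅.

Bayes-Ball from H | ∅ reaches {A,J,M,V}.
W ∉ reach(H|∅) ⇒ H ⊥ W | ∅.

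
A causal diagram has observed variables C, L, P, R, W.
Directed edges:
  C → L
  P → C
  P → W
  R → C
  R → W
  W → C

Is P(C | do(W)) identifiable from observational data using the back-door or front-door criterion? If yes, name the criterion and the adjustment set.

P(C|do(W)): backdoor, adjust for {P, R}.

desc(W)\{W}={C,L}; candidates ⊆ {P,R}.
size 0: {}; under {} W still reaches {C,L,P,R} ∋ C.
size 1: {P}, {R}; under {P} W still reaches {C,L,R} ∋ C.
{P,R}: W⊥C given {P,R} in G with W→· removed — back-door holds.
P(C|do(W)) = Σ_{P,R} P(C|W,P,R)·P(P,R).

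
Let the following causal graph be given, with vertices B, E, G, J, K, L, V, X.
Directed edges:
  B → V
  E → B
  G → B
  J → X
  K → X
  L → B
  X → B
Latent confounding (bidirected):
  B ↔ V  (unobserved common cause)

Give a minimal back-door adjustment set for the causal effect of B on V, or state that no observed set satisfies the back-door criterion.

desc(B)\{B}={V}; candidates ⊆ {E,G,J,K,L,X}.
B↔V: latent back-door arc(s) into B.
size 0: {}; under {} B still reaches {E,G,J,K,L,V,X} ∋ V.
size 1: {E}, {G}, {J} …(+3); under {E} B still reaches {G,J,K,L,V,X} ∋ V.
size 2: {E,G}, {E,J}, {E,K} …(+12); under {E,G} B still reaches {J,K,L,V,X} ∋ V.
B↔V cannot be blocked by any observed set — no back-door set.

B→V: no observed back-door set.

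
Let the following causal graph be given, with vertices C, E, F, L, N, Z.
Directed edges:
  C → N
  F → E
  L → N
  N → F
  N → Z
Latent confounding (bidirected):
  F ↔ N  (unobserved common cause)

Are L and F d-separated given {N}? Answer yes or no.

No — L and F are d-connected given {N}.

Bayes-Ball from L | {N} reaches {C,E,F}.
F ∈ reach(L|{N}) ⇒ L ⊥̸ F | {N}.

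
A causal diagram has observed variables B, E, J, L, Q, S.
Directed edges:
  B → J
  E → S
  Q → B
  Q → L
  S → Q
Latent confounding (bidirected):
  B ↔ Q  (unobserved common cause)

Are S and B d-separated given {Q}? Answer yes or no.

No — S and B are d-connected given {Q}.

Bayes-Ball from S | {Q} reaches {B,E,J}.
B ∈ reach(S|{Q}) ⇒ S ⊥̸ B | {Q}.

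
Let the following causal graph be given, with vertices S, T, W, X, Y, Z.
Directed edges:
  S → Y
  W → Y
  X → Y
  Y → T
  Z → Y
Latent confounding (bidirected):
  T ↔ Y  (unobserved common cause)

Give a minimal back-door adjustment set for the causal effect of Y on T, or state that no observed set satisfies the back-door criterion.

Y→T: no observed back-door set.

desc(Y)\{Y}={T}; candidates ⊆ {S,W,X,Z}.
Y↔T: latent back-door arc(s) into Y.
size 0: {}; under {} Y still reaches {S,T,W,X,Z} ∋ T.
size 1: {S}, {W}, {X} …(+1); under {S} Y still reaches {T,W,X,Z} ∋ T.
size 2: {S,W}, {S,X}, {S,Z} …(+3); under {S,W} Y still reaches {T,X,Z} ∋ T.
Y↔T cannot be blocked by any observed set — no back-door set.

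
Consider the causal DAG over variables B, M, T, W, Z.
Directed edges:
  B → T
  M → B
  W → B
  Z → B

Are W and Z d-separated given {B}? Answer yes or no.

No — W and Z are d-connected given {B}.

Bayes-Ball from W | {B} reaches {M,Z}.
Z ∈ reach(W|{B}) ⇒ W ⊥̸ Z | {B}.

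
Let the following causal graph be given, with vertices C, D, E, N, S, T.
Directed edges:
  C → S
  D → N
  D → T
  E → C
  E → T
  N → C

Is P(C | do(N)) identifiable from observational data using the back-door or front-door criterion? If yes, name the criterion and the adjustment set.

desc(N)\{N}={C,S}; candidates ⊆ {D,E,T}.
∅: N⊥C given ∅ in G with N→· removed — back-door holds.
P(C|do(N)) = P(C|N) — no adjustment needed.

P(C|do(N)): backdoor, adjust for ∅.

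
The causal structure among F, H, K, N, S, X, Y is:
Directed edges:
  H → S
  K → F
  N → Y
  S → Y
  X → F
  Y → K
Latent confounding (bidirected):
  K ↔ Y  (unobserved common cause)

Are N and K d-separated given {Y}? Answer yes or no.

No — N and K are d-connected given {Y}.

Bayes-Ball from N | {Y} reaches {F,H,K,S}.
K ∈ reach(N|{Y}) ⇒ N ⊥̸ K | {Y}.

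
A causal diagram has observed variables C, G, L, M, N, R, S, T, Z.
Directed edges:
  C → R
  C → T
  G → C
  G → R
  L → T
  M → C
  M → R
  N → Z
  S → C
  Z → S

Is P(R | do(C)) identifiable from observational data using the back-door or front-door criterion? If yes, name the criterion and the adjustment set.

P(R|do(C)): backdoor, adjust for {G, M}.

desc(C)\{C}={R,T}; candidates ⊆ {G,L,M,N,S,Z}.
size 0: {}; under {} C still reaches {G,M,N,R,S,Z} ∋ R.
size 1: {G}, {L}, {M} …(+3); under {G} C still reaches {M,N,R,S,Z} ∋ R.
{G,M}: C⊥R given {G,M} in G with C→· removed — back-door holds.
P(R|do(C)) = Σ_{G,M} P(R|C,G,M)·P(G,M).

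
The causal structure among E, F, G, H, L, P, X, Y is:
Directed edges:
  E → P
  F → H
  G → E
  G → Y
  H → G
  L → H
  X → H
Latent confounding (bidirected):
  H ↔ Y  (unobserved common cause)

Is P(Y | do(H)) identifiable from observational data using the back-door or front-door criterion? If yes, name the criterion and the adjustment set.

P(Y|do(H)): frontdoor, adjust for {G}.

desc(H)\{H}={E,G,P,Y}; candidates ⊆ {F,L,X}.
H↔Y: latent back-door arc(s) into H.
size 0: {}; under {} H still reaches {F,L,X,Y} ∋ Y.
size 1: {F}, {L}, {X}; under {F} H still reaches {L,X,Y} ∋ Y.
size 2: {F,L}, {F,X}, {L,X}; under {F,L} H still reaches {X,Y} ∋ Y.
H↔Y cannot be blocked by any observed set — no back-door set.
{G}: (i) intercepts every directed H→Y path; (ii) no back-door H→{G}; (iii) {H} blocks every back-door {G}→Y. Front-door holds.
P(Y|do(H)) = Σ_{G} P(G|H) Σ_{H'} P(Y|G,H')P(H').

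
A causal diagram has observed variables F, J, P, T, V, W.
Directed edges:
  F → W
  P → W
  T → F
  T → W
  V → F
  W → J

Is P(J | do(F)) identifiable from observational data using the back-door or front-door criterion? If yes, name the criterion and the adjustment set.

P(J|do(F)): backdoor, adjust for {T}.

desc(F)\{F}={J,W}; candidates ⊆ {P,T,V}.
size 0: {}; under {} F still reaches {J,T,V,W} ∋ J.
{T}: F⊥J given {T} in G with F→· removed — back-door holds.
P(J|do(F)) = Σ_{T} P(J|F,T)·P(T).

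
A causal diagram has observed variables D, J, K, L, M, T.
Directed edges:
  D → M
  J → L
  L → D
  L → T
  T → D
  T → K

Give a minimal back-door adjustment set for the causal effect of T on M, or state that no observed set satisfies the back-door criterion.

desc(T)\{T}={D,K,M}; candidates ⊆ {J,L}.
size 0: {}; under {} T still reaches {D,J,L,M} ∋ M.
{L}: T⊥M given {L} in G with T→· removed — back-door holds.

T→M: minimal back-door set {L}.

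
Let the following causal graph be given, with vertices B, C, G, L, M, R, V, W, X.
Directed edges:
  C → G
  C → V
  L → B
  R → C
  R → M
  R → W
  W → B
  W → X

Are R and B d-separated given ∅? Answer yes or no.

Bayes-Ball from R | ∅ reaches {B,C,G,M,V,W,X}.
B ∈ reach(R|∅) ⇒ R ⊥̸ B | ∅.

No — R and B are d-connected given ∅.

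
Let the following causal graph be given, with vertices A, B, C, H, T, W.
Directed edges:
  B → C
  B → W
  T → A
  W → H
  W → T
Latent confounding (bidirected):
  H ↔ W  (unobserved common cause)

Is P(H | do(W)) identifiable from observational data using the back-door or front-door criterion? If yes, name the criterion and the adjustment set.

desc(W)\{W}={A,H,T}; candidates ⊆ {B,C}.
W↔H: latent back-door arc(s) into W.
size 0: {}; under {} W still reaches {B,C,H} ∋ H.
size 1: {B}, {C}; under {B} W still reaches {H} ∋ H.
size 2: {B,C}; under {B,C} W still reaches {H} ∋ H.
W↔H cannot be blocked by any observed set — no back-door set.
No mediator lies on a directed W→…→H path.
Neither criterion identifies P(H|do(W)) in this graph.

P(H|do(W)): not identifiable (no BD/FD set).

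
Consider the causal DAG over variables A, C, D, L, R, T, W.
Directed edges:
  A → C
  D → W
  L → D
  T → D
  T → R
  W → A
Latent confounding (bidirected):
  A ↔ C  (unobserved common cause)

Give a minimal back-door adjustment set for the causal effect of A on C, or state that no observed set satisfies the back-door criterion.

desc(A)\{A}={C}; candidates ⊆ {D,L,R,T,W}.
A↔C: latent back-door arc(s) into A.
size 0: {}; under {} A still reaches {C,D,L,R,T,W} ∋ C.
size 1: {D}, {L}, {R} …(+2); under {D} A still reaches {C,W} ∋ C.
size 2: {D,L}, {D,R}, {D,T} …(+7); under {D,L} A still reaches {C,W} ∋ C.
A↔C cannot be blocked by any observed set — no back-door set.

A→C: no observed back-door set.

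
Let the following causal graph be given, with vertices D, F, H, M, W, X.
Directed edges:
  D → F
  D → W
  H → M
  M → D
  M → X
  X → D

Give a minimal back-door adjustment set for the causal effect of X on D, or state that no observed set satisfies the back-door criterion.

desc(X)\{X}={D,F,W}; candidates ⊆ {H,M}.
size 0: {}; under {} X still reaches {D,F,H,M,W} ∋ D.
{M}: X⊥D given {M} in G with X→· removed — back-door holds.

X→D: minimal back-door set {M}.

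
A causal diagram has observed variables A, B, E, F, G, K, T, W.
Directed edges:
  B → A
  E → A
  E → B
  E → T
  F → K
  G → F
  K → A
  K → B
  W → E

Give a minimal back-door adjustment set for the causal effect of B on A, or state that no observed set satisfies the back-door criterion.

desc(B)\{B}={A}; candidates ⊆ {E,F,G,K,T,W}.
size 0: {}; under {} B still reaches {A,E,F,G,K,T,W} ∋ A.
size 1: {E}, {F}, {G} …(+3); under {E} B still reaches {A,F,G,K} ∋ A.
{E,K}: B⊥A given {E,K} in G with B→· removed — back-door holds.

B→A: minimal back-door set {E, K}.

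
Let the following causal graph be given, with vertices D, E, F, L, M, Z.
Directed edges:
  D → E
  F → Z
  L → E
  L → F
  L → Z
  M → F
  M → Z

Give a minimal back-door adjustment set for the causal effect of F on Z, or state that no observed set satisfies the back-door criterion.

F→Z: minimal back-door set {L, M}.

desc(F)\{F}={Z}; candidates ⊆ {D,E,L,M}.
size 0: {}; under {} F still reaches {E,L,M,Z} ∋ Z.
size 1: {D}, {E}, {L} …(+1); under {D} F still reaches {E,L,M,Z} ∋ Z.
{L,M}: F⊥Z given {L,M} in G with F→· removed — back-door holds.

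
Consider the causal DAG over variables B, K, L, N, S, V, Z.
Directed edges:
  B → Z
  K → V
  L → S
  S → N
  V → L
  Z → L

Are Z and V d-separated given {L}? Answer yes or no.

No — Z and V are d-connected given {L}.

Bayes-Ball from Z | {L} reaches {B,K,V}.
V ∈ reach(Z|{L}) ⇒ Z ⊥̸ V | {L}.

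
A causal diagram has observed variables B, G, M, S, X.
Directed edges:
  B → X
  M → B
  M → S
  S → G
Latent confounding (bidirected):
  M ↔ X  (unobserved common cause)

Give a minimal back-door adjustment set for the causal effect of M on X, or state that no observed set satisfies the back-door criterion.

M→X: no observed back-door set.

desc(M)\{M}={B,G,S,X}; candidates ⊆ {—}.
M↔X: latent back-door arc(s) into M.
size 0: {}; under {} M still reaches {X} ∋ X.
M↔X cannot be blocked by any observed set — no back-door set.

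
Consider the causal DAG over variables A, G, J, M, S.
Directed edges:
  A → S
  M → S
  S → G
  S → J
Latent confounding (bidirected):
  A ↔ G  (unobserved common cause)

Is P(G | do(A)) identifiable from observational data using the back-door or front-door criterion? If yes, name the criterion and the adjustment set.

desc(A)\{A}={G,J,S}; candidates ⊆ {M}.
A↔G: latent back-door arc(s) into A.
size 0: {}; under {} A still reaches {G} ∋ G.
size 1: {M}; under {M} A still reaches {G} ∋ G.
A↔G cannot be blocked by any observed set — no back-door set.
{S}: (i) intercepts every directed A→G path; (ii) no back-door A→{S}; (iii) {A} blocks every back-door {S}→G. Front-door holds.
P(G|do(A)) = Σ_{S} P(S|A) Σ_{A'} P(G|S,A')P(A').

P(G|do(A)): frontdoor, adjust for {S}.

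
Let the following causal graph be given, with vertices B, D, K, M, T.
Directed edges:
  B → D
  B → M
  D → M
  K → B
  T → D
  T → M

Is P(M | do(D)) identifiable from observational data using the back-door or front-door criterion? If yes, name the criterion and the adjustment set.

P(M|do(D)): backdoor, adjust for {B, T}.

desc(D)\{D}={M}; candidates ⊆ {B,K,T}.
size 0: {}; under {} D still reaches {B,K,M,T} ∋ M.
size 1: {B}, {K}, {T}; under {B} D still reaches {M,T} ∋ M.
{B,T}: D⊥M given {B,T} in G with D→· removed — back-door holds.
P(M|do(D)) = Σ_{B,T} P(M|D,B,T)·P(B,T).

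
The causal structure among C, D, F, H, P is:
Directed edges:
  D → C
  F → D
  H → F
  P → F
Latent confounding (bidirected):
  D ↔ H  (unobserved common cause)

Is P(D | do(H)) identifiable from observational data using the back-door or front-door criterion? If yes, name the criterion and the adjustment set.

desc(H)\{H}={C,D,F}; candidates ⊆ {P}.
H↔D: latent back-door arc(s) into H.
size 0: {}; under {} H still reaches {C,D} ∋ D.
size 1: {P}; under {P} H still reaches {C,D} ∋ D.
H↔D cannot be blocked by any observed set — no back-door set.
{F}: (i) intercepts every directed H→D path; (ii) no back-door H→{F}; (iii) {H} blocks every back-door {F}→D. Front-door holds.
P(D|do(H)) = Σ_{F} P(F|H) Σ_{H'} P(D|F,H')P(H').

P(D|do(H)): frontdoor, adjust for {F}.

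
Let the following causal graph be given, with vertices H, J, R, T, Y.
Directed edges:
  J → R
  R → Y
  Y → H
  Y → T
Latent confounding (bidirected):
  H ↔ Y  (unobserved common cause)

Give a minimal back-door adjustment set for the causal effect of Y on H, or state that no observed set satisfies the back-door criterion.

desc(Y)\{Y}={H,T}; candidates ⊆ {J,R}.
Y↔H: latent back-door arc(s) into Y.
size 0: {}; under {} Y still reaches {H,J,R} ∋ H.
size 1: {J}, {R}; under {J} Y still reaches {H,R} ∋ H.
size 2: {J,R}; under {J,R} Y still reaches {H} ∋ H.
Y↔H cannot be blocked by any observed set — no back-door set.

Y→H: no observed back-door set.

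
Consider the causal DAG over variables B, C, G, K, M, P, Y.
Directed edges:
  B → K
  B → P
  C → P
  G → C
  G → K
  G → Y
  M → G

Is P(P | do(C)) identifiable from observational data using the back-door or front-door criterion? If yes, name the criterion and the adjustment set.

P(P|do(C)): backdoor, adjust for ∅.

desc(C)\{C}={P}; candidates ⊆ {B,G,K,M,Y}.
∅: C⊥P given ∅ in G with C→· removed — back-door holds.
P(P|do(C)) = P(P|C) — no adjustment needed.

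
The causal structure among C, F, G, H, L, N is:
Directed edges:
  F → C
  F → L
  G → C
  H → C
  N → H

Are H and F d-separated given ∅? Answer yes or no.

Yes — H ⊥ F | ∅.

Bayes-Ball from H | ∅ reaches {C,N}.
F ∉ reach(H|∅) ⇒ H ⊥ F | ∅.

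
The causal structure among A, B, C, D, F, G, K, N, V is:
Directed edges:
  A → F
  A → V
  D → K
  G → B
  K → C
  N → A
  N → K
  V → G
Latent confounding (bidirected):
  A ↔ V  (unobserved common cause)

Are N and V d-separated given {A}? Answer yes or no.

No — N and V are d-connected given {A}.

Bayes-Ball from N | {A} reaches {B,C,G,K,V}.
V ∈ reach(N|{A}) ⇒ N ⊥̸ V | {A}.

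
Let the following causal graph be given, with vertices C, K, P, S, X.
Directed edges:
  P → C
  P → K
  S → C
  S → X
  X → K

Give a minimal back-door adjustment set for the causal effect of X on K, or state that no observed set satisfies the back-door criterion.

desc(X)\{X}={K}; candidates ⊆ {C,P,S}.
∅: X⊥K given ∅ in G with X→· removed — back-door holds.

X→K: minimal back-door set ∅.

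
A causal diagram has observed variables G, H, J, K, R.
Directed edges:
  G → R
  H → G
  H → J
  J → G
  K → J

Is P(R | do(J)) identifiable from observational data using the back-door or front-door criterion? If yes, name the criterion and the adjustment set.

P(R|do(J)): backdoor, adjust for {H}.

desc(J)\{J}={G,R}; candidates ⊆ {H,K}.
size 0: {}; under {} J still reaches {G,H,K,R} ∋ R.
{H}: J⊥R given {H} in G with J→· removed — back-door holds.
P(R|do(J)) = Σ_{H} P(R|J,H)·P(H).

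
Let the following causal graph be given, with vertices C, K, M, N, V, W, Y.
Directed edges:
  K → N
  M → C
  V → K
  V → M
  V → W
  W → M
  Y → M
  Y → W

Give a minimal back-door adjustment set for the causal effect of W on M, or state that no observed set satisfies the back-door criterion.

W→M: minimal back-door set {V, Y}.

desc(W)\{W}={C,M}; candidates ⊆ {K,N,V,Y}.
size 0: {}; under {} W still reaches {C,K,M,N,V,Y} ∋ M.
size 1: {K}, {N}, {V} …(+1); under {K} W still reaches {C,M,V,Y} ∋ M.
{V,Y}: W⊥M given {V,Y} in G with W→· removed — back-door holds.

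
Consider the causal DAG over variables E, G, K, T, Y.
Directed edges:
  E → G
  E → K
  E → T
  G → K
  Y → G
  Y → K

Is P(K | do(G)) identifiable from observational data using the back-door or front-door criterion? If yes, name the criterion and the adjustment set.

P(K|do(G)): backdoor, adjust for {E, Y}.

desc(G)\{G}={K}; candidates ⊆ {E,T,Y}.
size 0: {}; under {} G still reaches {E,K,T,Y} ∋ K.
size 1: {E}, {T}, {Y}; under {E} G still reaches {K,Y} ∋ K.
{E,Y}: G⊥K given {E,Y} in G with G→· removed — back-door holds.
P(K|do(G)) = Σ_{E,Y} P(K|G,E,Y)·P(E,Y).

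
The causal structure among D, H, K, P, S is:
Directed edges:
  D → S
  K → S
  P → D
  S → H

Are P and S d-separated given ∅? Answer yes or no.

No — P and S are d-connected given ∅.

Bayes-Ball from P | ∅ reaches {D,H,S}.
S ∈ reach(P|∅) ⇒ P ⊥̸ S | ∅.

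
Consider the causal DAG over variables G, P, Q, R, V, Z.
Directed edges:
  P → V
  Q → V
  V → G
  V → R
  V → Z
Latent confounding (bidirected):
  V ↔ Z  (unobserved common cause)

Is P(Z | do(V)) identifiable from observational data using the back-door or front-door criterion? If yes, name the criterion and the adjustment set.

P(Z|do(V)): not identifiable (no BD/FD set).

desc(V)\{V}={G,R,Z}; candidates ⊆ {P,Q}.
V↔Z: latent back-door arc(s) into V.
size 0: {}; under {} V still reaches {P,Q,Z} ∋ Z.
size 1: {P}, {Q}; under {P} V still reaches {Q,Z} ∋ Z.
size 2: {P,Q}; under {P,Q} V still reaches {Z} ∋ Z.
V↔Z cannot be blocked by any observed set — no back-door set.
No mediator lies on a directed V→…→Z path.
Neither criterion identifies P(Z|do(V)) in this graph.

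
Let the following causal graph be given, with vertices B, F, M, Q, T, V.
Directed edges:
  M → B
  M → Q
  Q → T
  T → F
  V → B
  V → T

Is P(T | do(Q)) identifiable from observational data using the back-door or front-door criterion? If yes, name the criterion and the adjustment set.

desc(Q)\{Q}={F,T}; candidates ⊆ {B,M,V}.
∅: Q⊥T given ∅ in G with Q→· removed — back-door holds.
P(T|do(Q)) = P(T|Q) — no adjustment needed.

P(T|do(Q)): backdoor, adjust for ∅.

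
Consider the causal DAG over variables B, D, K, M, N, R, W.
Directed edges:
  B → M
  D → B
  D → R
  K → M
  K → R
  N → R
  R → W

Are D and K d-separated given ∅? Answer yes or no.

Bayes-Ball from D | ∅ reaches {B,M,R,W}.
K ∉ reach(D|∅) ⇒ D ⊥ K | ∅.

Yes — D ⊥ K | ∅.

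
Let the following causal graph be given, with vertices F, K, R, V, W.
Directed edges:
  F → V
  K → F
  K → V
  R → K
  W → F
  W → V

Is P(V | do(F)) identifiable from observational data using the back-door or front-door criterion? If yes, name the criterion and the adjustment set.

desc(F)\{F}={V}; candidates ⊆ {K,R,W}.
size 0: {}; under {} F still reaches {K,R,V,W} ∋ V.
size 1: {K}, {R}, {W}; under {K} F still reaches {V,W} ∋ V.
{K,W}: F⊥V given {K,W} in G with F→· removed — back-door holds.
P(V|do(F)) = Σ_{K,W} P(V|F,K,W)·P(K,W).

P(V|do(F)): backdoor, adjust for {K, W}.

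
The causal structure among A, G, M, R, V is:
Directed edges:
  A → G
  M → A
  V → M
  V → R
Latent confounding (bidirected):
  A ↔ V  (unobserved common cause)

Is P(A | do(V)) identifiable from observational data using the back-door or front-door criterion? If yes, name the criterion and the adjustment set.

P(A|do(V)): frontdoor, adjust for {M}.

desc(V)\{V}={A,G,M,R}; candidates ⊆ {—}.
V↔A: latent back-door arc(s) into V.
size 0: {}; under {} V still reaches {A,G} ∋ A.
V↔A cannot be blocked by any observed set — no back-door set.
{M}: (i) intercepts every directed V→A path; (ii) no back-door V→{M}; (iii) {V} blocks every back-door {M}→A. Front-door holds.
P(A|do(V)) = Σ_{M} P(M|V) Σ_{V'} P(A|M,V')P(V').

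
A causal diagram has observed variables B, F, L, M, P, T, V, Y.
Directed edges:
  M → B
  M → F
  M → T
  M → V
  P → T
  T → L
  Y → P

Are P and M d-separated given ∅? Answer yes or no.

Bayes-Ball from P | ∅ reaches {L,T,Y}.
M ∉ reach(P|∅) ⇒ P ⊥ M | ∅.

Yes — P ⊥ M | ∅.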